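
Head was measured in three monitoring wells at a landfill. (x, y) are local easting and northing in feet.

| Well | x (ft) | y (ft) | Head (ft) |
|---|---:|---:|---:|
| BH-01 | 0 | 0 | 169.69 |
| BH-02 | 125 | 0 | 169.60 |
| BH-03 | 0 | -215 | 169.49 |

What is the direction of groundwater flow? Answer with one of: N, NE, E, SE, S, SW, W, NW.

∂h/∂x = (169.60 − 169.69) / (125 − 0) = -0.0007200
∂h/∂y = (169.49 − 169.69) / (-215 − 0) = +0.0009302
Flow = −∇h = (+0.0007200 east, -0.0009302 north), which points southeast.

SE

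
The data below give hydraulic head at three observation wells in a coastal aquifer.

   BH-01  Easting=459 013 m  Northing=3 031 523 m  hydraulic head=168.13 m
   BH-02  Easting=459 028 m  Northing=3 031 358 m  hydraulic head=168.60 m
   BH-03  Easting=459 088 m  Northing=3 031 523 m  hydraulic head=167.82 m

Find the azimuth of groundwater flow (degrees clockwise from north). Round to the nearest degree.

052°

Differences from BH-01: to BH-02 (Δx, Δy, Δh) = (15, -165, +0.47); to BH-03 = (75, 0, -0.31).
Solve a·Δx + b·Δy = Δh: det = 15·0 − 75·(-165) = 12375.
∂h/∂x = [(+0.47)·0 − (-0.31)·(-165)] / 12375 = -0.004133
∂h/∂y = [15·(-0.31) − 75·(+0.47)] / 12375 = -0.003224
Flow direction (−∇h) has components (+0.004133 E, +0.003224 N).
Azimuth = atan2(E, N) = atan2(+0.004133, +0.003224) = 52.0° ≈ 052°.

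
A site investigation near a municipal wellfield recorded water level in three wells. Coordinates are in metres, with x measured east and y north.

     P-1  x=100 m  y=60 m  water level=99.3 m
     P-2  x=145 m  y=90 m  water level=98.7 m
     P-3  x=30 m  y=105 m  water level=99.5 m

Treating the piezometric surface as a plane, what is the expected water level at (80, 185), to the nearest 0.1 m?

98.5 m

With h = a·x + b·y + c and P-1 as origin, the differences give:
  45·a + 30·b = -0.6
  (-70)·a + 45·b = +0.2
Eliminate b (×45 and ×30, subtract): 4125·a = -33.00 → a = ∂h/∂x = -0.008000
Back-substitute: b = ∂h/∂y = -0.008000.
h(80, 185) = 99.3 + (-0.008000)·(-20) + (-0.008000)·(125) = 99.3 +0.160 -1.000 = 98.460 m.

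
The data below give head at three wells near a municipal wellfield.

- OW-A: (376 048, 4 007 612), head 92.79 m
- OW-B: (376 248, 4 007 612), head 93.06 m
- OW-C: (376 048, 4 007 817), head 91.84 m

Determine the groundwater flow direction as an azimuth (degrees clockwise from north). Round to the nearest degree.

344°

∂h/∂x = (93.06 − 92.79) / (376248 − 376048) = +0.001350
∂h/∂y = (91.84 − 92.79) / (4007817 − 4007612) = -0.004634
Flow direction (−∇h) has components (-0.001350 E, +0.004634 N).
Azimuth = atan2(E, N) = atan2(-0.001350, +0.004634) = 343.8° ≈ 344°.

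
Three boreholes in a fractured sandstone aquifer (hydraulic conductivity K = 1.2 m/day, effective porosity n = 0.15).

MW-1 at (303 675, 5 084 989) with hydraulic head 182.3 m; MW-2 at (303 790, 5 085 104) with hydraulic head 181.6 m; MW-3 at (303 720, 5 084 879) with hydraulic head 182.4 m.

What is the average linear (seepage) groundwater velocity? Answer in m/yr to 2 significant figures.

13 m/yr

Three-point gradient (reference MW-1): Δ to MW-2 = (115, 115, -0.7), Δ to MW-3 = (45, -110, +0.1).
∂h/∂x = -0.003675, ∂h/∂y = -0.002412 (det = -17825).
|∇h| = √(-0.003675² + -0.002412²) = 0.004396
Seepage velocity v = K·i/n = 1.2 × 0.004396 / 0.15 = 0.03517 m/day = 12.85 m/yr.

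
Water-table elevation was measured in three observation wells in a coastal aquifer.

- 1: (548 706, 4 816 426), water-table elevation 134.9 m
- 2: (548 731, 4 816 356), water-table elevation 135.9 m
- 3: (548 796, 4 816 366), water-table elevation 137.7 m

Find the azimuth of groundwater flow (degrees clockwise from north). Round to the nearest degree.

Taking 1 as reference: 2−1 = (25, -70, +1.0); 3−1 = (90, -60, +2.8).
Determinant of the coordinate differences = 25·(-60) − 90·(-70) = 4800.
∂h/∂x = [(+1.0)·(-60) − (+2.8)·(-70)] / 4800 = +0.02833
∂h/∂y = [25·(+2.8) − 90·(+1.0)] / 4800 = -0.004167
Flow direction (−∇h) has components (-0.02833 E, +0.004167 N).
Azimuth = atan2(E, N) = atan2(-0.02833, +0.004167) = 278.4° ≈ 278°.

278°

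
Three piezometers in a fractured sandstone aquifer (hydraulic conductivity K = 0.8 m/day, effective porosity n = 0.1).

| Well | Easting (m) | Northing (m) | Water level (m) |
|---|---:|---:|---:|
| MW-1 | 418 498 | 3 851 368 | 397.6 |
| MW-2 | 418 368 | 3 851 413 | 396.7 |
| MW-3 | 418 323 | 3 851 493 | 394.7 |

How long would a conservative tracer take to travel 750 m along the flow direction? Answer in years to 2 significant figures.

9.8 years

Taking MW-1 as reference: MW-2−MW-1 = (-130, 45, -0.9); MW-3−MW-1 = (-175, 125, -2.9).
Determinant of the coordinate differences = (-130)·125 − (-175)·45 = -8375.
∂h/∂x = [(-0.9)·125 − (-2.9)·45] / -8375 = -0.002149
∂h/∂y = [(-130)·(-2.9) − (-175)·(-0.9)] / -8375 = -0.02621
|∇h| = √(-0.002149² + -0.02621²) = 0.0263
Seepage velocity v = K·i/n = 0.8 × 0.0263 / 0.1 = 0.2104 m/day.
t = 750 / 0.2104 = 3565 days = 9.76 years.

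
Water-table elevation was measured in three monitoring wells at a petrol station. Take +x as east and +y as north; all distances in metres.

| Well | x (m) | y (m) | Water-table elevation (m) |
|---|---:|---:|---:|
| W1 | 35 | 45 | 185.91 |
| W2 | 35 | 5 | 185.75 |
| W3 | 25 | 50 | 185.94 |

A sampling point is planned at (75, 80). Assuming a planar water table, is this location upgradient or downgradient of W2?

upgradient

With h = a·x + b·y + c and W1 as origin, the differences give:
  0·a + (-40)·b = -0.16
  (-10)·a + 5·b = +0.03
Eliminate b (×5 and ×(-40), subtract): -400·a = 0.400 → a = ∂h/∂x = -0.001000
Back-substitute: b = ∂h/∂y = +0.004000.
Head at (75, 80) = 185.91 + (-0.001000)·(40) + (+0.004000)·(35) = 186.01 m.
That is higher than the 185.75 m at W2, so the point is upgradient.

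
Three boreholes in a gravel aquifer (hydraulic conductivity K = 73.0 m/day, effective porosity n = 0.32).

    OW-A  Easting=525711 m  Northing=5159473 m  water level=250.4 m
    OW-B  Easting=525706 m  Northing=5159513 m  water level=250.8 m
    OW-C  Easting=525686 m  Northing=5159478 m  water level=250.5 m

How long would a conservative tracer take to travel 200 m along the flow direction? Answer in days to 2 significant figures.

88 days

Taking OW-A as reference: OW-B−OW-A = (-5, 40, +0.4); OW-C−OW-A = (-25, 5, +0.1).
Determinant of the coordinate differences = (-5)·5 − (-25)·40 = 975.
∂h/∂x = [(+0.4)·5 − (+0.1)·40] / 975 = -0.002051
∂h/∂y = [(-5)·(+0.1) − (-25)·(+0.4)] / 975 = +0.009744
|∇h| = √(-0.002051² + 0.009744²) = 0.009958
Seepage velocity v = K·i/n = 73.0 × 0.009958 / 0.32 = 2.272 m/day.
t = 200 / 2.272 = 88.03 days.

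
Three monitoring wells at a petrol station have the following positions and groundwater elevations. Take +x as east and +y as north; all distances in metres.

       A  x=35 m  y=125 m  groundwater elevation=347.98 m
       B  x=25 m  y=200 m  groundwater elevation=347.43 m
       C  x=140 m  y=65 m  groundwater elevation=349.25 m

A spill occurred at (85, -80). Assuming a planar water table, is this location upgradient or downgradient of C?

Three-point gradient (reference A): Δ to B = (-10, 75, -0.55), Δ to C = (105, -60, +1.27).
∂h/∂x = +0.008557, ∂h/∂y = -0.006192 (det = -7275).
Head at (85, -80) = 347.98 + (+0.008557)·(50) + (-0.006192)·(-205) = 349.68 m.
That is higher than the 349.25 m at C, so the point is upgradient.

upgradient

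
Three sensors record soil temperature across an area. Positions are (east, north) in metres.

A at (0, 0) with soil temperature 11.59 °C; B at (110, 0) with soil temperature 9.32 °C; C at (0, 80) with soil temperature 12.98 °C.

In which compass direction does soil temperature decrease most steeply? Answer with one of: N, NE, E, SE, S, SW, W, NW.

∂T/∂x = (9.32 − 11.59) / (110 − 0) = -0.02064
∂T/∂y = (12.98 − 11.59) / (80 − 0) = +0.01738
Steepest decrease is along −∇f = (+0.02064 E, -0.01738 N) → southeast.

SE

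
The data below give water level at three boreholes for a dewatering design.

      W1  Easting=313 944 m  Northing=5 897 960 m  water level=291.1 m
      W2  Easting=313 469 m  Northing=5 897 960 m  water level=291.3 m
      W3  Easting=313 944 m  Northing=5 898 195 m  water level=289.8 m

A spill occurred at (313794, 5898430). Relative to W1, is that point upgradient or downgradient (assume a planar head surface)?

∂h/∂x = (291.3 − 291.1) / (313469 − 313944) = -0.0004211
∂h/∂y = (289.8 − 291.1) / (5898195 − 5897960) = -0.005532
Head at (313794, 5898430) = 291.1 + (-0.0004211)·(-150) + (-0.005532)·(470) = 288.56 m.
That is lower than the 291.1 m at W1, so the point is downgradient.

downgradient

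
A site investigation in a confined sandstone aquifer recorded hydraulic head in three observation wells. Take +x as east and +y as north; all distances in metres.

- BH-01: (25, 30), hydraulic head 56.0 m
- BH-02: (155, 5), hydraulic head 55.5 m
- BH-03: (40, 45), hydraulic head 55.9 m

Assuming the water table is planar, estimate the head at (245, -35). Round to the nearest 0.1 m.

55.2 m

Differences from BH-01: to BH-02 (Δx, Δy, Δh) = (130, -25, -0.5); to BH-03 = (15, 15, -0.1).
Determinant of the coordinate differences = 130·15 − 15·(-25) = 2325.
∂h/∂x = [(-0.5)·15 − (-0.1)·(-25)] / 2325 = -0.004301
∂h/∂y = [130·(-0.1) − 15·(-0.5)] / 2325 = -0.002366
h(245, -35) = 56.0 + (-0.004301)·(220) + (-0.002366)·(-65) = 56.0 -0.946 +0.154 = 55.208 m.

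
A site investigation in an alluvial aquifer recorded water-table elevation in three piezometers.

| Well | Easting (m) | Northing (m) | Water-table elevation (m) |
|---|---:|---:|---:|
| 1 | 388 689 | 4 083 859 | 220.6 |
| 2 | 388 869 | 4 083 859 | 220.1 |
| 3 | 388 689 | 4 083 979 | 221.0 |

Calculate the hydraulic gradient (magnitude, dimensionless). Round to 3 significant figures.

∂h/∂x = (220.1 − 220.6) / (388869 − 388689) = -0.002778
∂h/∂y = (221.0 − 220.6) / (4083979 − 4083859) = +0.003333
|∇h| = √(-0.002778² + 0.003333²) = 0.004339

0.00434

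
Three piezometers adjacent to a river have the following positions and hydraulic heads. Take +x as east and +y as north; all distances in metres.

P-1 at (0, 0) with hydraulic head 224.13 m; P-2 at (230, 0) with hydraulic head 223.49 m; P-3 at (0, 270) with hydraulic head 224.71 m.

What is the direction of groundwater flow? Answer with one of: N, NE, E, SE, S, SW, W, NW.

∂h/∂x = (223.49 − 224.13) / (230 − 0) = -0.002783
∂h/∂y = (224.71 − 224.13) / (270 − 0) = +0.002148
Flow = −∇h = (+0.002783 east, -0.002148 north), which points southeast.

SE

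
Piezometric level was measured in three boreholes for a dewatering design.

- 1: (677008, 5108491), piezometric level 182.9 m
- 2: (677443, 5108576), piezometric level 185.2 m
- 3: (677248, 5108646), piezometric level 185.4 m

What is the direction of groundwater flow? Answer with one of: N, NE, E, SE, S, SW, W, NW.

Taking 1 as reference: 2−1 = (435, 85, +2.3); 3−1 = (240, 155, +2.5).
Determinant of the coordinate differences = 435·155 − 240·85 = 47025.
∂h/∂x = [(+2.3)·155 − (+2.5)·85] / 47025 = +0.003062
∂h/∂y = [435·(+2.5) − 240·(+2.3)] / 47025 = +0.01139
Flow = −∇h = (-0.003062 east, -0.01139 north), which points south.

S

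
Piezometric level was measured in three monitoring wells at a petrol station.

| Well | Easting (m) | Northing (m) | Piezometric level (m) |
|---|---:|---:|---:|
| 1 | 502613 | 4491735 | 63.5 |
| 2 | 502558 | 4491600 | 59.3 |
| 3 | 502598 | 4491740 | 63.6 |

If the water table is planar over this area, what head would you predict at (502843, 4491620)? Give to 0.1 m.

Differences from 1: to 2 (Δx, Δy, Δh) = (-55, -135, -4.2); to 3 = (-15, 5, +0.1).
Solve a·Δx + b·Δy = Δh: det = (-55)·5 − (-15)·(-135) = -2300.
∂h/∂x = [(-4.2)·5 − (+0.1)·(-135)] / -2300 = +0.003261
∂h/∂y = [(-55)·(+0.1) − (-15)·(-4.2)] / -2300 = +0.02978
h(502843, 4491620) = 63.5 + (+0.003261)·(230) + (+0.02978)·(-115) = 63.5 +0.750 -3.425 = 60.825 m.

60.8 m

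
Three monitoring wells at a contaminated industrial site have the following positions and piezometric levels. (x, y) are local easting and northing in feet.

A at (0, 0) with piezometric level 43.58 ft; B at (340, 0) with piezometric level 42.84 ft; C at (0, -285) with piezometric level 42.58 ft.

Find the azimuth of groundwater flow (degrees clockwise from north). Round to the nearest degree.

148°

∂h/∂x = (42.84 − 43.58) / (340 − 0) = -0.002176
∂h/∂y = (42.58 − 43.58) / (-285 − 0) = +0.003509
Flow direction (−∇h) has components (+0.002176 E, -0.003509 N).
Azimuth = atan2(E, N) = atan2(+0.002176, -0.003509) = 148.2° ≈ 148°.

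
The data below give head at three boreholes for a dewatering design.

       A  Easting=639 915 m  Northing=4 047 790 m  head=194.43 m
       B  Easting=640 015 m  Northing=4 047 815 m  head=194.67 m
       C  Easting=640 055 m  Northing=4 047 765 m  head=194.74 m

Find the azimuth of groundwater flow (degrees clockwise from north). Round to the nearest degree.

259°

Taking A as reference: B−A = (100, 25, +0.24); C−A = (140, -25, +0.31).
Determinant of the coordinate differences = 100·(-25) − 140·25 = -6000.
∂h/∂x = [(+0.24)·(-25) − (+0.31)·25] / -6000 = +0.002292
∂h/∂y = [100·(+0.31) − 140·(+0.24)] / -6000 = +0.0004333
Flow direction (−∇h) has components (-0.002292 E, -0.0004333 N).
Azimuth = atan2(E, N) = atan2(-0.002292, -0.0004333) = 259.3° ≈ 259°.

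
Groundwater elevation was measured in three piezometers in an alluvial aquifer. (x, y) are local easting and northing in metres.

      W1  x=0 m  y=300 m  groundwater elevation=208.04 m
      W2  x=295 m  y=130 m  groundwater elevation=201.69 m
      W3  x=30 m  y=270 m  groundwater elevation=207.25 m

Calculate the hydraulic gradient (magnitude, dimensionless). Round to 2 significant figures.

With h = a·x + b·y + c and W1 as origin, the differences give:
  295·a + (-170)·b = -6.35
  30·a + (-30)·b = -0.79
Eliminate b (×(-30) and ×(-170), subtract): -3750·a = 56.200 → a = ∂h/∂x = -0.01499
Back-substitute: b = ∂h/∂y = +0.01135.
|∇h| = √(-0.01499² + 0.01135²) = 0.0188

0.019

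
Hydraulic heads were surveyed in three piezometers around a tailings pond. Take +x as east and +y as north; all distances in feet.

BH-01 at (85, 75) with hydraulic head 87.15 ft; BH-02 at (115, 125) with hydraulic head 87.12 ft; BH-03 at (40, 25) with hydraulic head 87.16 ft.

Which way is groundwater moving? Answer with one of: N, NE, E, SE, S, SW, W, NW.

Three-point gradient (reference BH-01): Δ to BH-02 = (30, 50, -0.03), Δ to BH-03 = (-45, -50, +0.01).
∂h/∂x = +0.001333, ∂h/∂y = -0.001400 (det = 750).
Flow = −∇h = (-0.001333 east, +0.001400 north), which points northwest.

NW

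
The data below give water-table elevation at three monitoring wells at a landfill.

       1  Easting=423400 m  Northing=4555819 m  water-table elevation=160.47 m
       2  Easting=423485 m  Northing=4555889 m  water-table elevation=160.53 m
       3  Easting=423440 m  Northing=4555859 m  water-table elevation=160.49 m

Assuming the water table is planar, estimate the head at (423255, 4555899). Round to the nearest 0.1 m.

160.1 m

With h = a·x + b·y + c and 1 as origin, the differences give:
  85·a + 70·b = +0.06
  40·a + 40·b = +0.02
Eliminate b (×40 and ×70, subtract): 600·a = 1.000 → a = ∂h/∂x = +0.001667
Back-substitute: b = ∂h/∂y = -0.001167.
h(423255, 4555899) = 160.47 + (+0.001667)·(-145) + (-0.001167)·(80) = 160.47 -0.242 -0.093 = 160.135 m.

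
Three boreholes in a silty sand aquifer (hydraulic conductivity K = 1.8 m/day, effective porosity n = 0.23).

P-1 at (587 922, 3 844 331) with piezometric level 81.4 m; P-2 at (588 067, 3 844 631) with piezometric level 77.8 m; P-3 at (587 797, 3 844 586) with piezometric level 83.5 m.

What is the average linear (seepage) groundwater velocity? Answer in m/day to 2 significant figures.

0.16 m/day

Differences from P-1: to P-2 (Δx, Δy, Δh) = (145, 300, -3.6); to P-3 = (-125, 255, +2.1).
Determinant of the coordinate differences = 145·255 − (-125)·300 = 74475.
∂h/∂x = [(-3.6)·255 − (+2.1)·300] / 74475 = -0.02079
∂h/∂y = [145·(+2.1) − (-125)·(-3.6)] / 74475 = -0.001954
|∇h| = √(-0.02079² + -0.001954²) = 0.02088
Seepage velocity v = K·i/n = 1.8 × 0.02088 / 0.23 = 0.1634 m/day.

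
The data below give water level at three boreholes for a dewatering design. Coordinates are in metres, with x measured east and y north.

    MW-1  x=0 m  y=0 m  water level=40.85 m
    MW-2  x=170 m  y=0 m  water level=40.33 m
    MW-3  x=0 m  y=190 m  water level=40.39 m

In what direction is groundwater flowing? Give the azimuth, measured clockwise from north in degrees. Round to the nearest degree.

052°

∂h/∂x = (40.33 − 40.85) / (170 − 0) = -0.003059
∂h/∂y = (40.39 − 40.85) / (190 − 0) = -0.002421
Flow direction (−∇h) has components (+0.003059 E, +0.002421 N).
Azimuth = atan2(E, N) = atan2(+0.003059, +0.002421) = 51.6° ≈ 052°.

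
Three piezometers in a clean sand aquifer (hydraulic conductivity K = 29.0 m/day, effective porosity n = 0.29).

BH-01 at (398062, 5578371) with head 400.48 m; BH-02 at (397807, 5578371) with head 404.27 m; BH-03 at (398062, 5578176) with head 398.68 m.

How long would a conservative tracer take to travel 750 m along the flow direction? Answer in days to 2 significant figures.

∂h/∂x = (404.27 − 400.48) / (397807 − 398062) = -0.01486
∂h/∂y = (398.68 − 400.48) / (5578176 − 5578371) = +0.009231
|∇h| = √(-0.01486² + 0.009231²) = 0.01749
Seepage velocity v = K·i/n = 29.0 × 0.01749 / 0.29 = 1.749 m/day.
t = 750 / 1.749 = 428.8 days.

430 days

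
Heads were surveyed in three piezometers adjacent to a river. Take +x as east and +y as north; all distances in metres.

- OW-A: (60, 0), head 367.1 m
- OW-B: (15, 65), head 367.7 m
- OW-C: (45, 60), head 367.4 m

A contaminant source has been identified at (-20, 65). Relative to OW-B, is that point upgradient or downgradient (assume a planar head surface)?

upgradient

With h = a·x + b·y + c and OW-A as origin, the differences give:
  (-45)·a + 65·b = +0.6
  (-15)·a + 60·b = +0.3
Eliminate b (×60 and ×65, subtract): -1725·a = 16.50 → a = ∂h/∂x = -0.009565
Back-substitute: b = ∂h/∂y = +0.002609.
Head at (-20, 65) = 367.1 + (-0.009565)·(-80) + (+0.002609)·(65) = 368.03 m.
That is higher than the 367.7 m at OW-B, so the point is upgradient.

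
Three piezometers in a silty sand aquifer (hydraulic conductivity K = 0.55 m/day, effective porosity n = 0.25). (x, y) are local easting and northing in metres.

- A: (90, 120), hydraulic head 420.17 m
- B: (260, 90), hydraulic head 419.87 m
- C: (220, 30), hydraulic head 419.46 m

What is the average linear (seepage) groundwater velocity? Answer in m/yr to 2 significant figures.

Three-point gradient (reference A): Δ to B = (170, -30, -0.30), Δ to C = (130, -90, -0.71).
∂h/∂x = -0.0005000, ∂h/∂y = +0.007167 (det = -11400).
|∇h| = √(-0.0005000² + 0.007167²) = 0.007184
Seepage velocity v = K·i/n = 0.55 × 0.007184 / 0.25 = 0.0158 m/day = 5.771 m/yr.

5.8 m/yr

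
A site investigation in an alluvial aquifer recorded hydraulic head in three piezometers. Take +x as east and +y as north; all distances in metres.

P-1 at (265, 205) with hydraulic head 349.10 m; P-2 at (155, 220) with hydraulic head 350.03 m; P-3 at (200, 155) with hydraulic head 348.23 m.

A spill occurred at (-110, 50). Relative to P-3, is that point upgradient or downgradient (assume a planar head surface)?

downgradient

Taking P-1 as reference: P-2−P-1 = (-110, 15, +0.93); P-3−P-1 = (-65, -50, -0.87).
Solve a·Δx + b·Δy = Δh: det = (-110)·(-50) − (-65)·15 = 6475.
∂h/∂x = [(+0.93)·(-50) − (-0.87)·15] / 6475 = -0.005166
∂h/∂y = [(-110)·(-0.87) − (-65)·(+0.93)] / 6475 = +0.02412
Head at (-110, 50) = 349.10 + (-0.005166)·(-375) + (+0.02412)·(-155) = 347.30 m.
That is lower than the 348.23 m at P-3, so the point is downgradient.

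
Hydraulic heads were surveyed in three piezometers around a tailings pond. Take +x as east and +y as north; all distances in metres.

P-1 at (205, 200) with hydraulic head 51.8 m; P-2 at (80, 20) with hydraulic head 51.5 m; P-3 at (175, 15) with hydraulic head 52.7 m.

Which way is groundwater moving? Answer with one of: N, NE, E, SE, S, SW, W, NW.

NW

Taking P-1 as reference: P-2−P-1 = (-125, -180, -0.3); P-3−P-1 = (-30, -185, +0.9).
Solve a·Δx + b·Δy = Δh: det = (-125)·(-185) − (-30)·(-180) = 17725.
∂h/∂x = [(-0.3)·(-185) − (+0.9)·(-180)] / 17725 = +0.01227
∂h/∂y = [(-125)·(+0.9) − (-30)·(-0.3)] / 17725 = -0.006855
Flow = −∇h = (-0.01227 east, +0.006855 north), which points northwest.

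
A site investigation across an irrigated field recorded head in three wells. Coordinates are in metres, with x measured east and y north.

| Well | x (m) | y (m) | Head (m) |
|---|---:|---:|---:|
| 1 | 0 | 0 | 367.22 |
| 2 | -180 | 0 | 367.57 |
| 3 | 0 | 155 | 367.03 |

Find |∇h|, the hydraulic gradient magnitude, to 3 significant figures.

∂h/∂x = (367.57 − 367.22) / (-180 − 0) = -0.001944
∂h/∂y = (367.03 − 367.22) / (155 − 0) = -0.001226
|∇h| = √(-0.001944² + -0.001226²) = 0.002298

0.00230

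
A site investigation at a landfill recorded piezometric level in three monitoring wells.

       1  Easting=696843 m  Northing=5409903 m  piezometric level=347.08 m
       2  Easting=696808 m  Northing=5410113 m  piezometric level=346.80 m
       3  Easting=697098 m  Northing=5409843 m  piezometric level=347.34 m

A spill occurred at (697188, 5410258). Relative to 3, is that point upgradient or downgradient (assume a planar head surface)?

downgradient

Differences from 1: to 2 (Δx, Δy, Δh) = (-35, 210, -0.28); to 3 = (255, -60, +0.26).
Determinant of the coordinate differences = (-35)·(-60) − 255·210 = -51450.
∂h/∂x = [(-0.28)·(-60) − (+0.26)·210] / -51450 = +0.0007347
∂h/∂y = [(-35)·(+0.26) − 255·(-0.28)] / -51450 = -0.001211
Head at (697188, 5410258) = 347.08 + (+0.0007347)·(345) + (-0.001211)·(355) = 346.90 m.
That is lower than the 347.34 m at 3, so the point is downgradient.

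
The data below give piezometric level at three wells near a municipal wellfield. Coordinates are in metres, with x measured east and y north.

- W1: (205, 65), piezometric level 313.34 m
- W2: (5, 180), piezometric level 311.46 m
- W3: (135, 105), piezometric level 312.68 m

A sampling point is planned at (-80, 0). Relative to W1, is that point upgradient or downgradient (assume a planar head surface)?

downgradient

With h = a·x + b·y + c and W1 as origin, the differences give:
  (-200)·a + 115·b = -1.88
  (-70)·a + 40·b = -0.66
Eliminate b (×40 and ×115, subtract): 50·a = 0.700 → a = ∂h/∂x = +0.01400
Back-substitute: b = ∂h/∂y = +0.008000.
Head at (-80, 0) = 313.34 + (+0.01400)·(-285) + (+0.008000)·(-65) = 308.83 m.
That is lower than the 313.34 m at W1, so the point is downgradient.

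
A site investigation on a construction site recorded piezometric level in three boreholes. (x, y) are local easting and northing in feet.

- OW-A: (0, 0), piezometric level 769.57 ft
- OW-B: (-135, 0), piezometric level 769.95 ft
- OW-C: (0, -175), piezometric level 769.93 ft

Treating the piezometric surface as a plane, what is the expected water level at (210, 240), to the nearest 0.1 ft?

∂h/∂x = (769.95 − 769.57) / (-135 − 0) = -0.002815
∂h/∂y = (769.93 − 769.57) / (-175 − 0) = -0.002057
h(210, 240) = 769.57 + (-0.002815)·(210) + (-0.002057)·(240) = 769.57 -0.591 -0.494 = 768.485 ft.

768.5 ft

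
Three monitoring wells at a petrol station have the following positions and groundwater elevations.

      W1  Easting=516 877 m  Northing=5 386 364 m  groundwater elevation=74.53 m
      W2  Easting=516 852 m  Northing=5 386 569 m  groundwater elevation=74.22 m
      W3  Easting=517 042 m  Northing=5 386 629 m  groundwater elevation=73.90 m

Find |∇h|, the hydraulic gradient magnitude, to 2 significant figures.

0.0020

Taking W1 as reference: W2−W1 = (-25, 205, -0.31); W3−W1 = (165, 265, -0.63).
Solve a·Δx + b·Δy = Δh: det = (-25)·265 − 165·205 = -40450.
∂h/∂x = [(-0.31)·265 − (-0.63)·205] / -40450 = -0.001162
∂h/∂y = [(-25)·(-0.63) − 165·(-0.31)] / -40450 = -0.001654
|∇h| = √(-0.001162² + -0.001654²) = 0.002021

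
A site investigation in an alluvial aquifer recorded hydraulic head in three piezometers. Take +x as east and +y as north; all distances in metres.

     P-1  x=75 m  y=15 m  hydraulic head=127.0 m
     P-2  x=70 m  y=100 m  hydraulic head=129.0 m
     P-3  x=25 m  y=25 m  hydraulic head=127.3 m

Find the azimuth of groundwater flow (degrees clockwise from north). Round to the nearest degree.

177°

With h = a·x + b·y + c and P-1 as origin, the differences give:
  (-5)·a + 85·b = +2.0
  (-50)·a + 10·b = +0.3
Eliminate b (×10 and ×85, subtract): 4200·a = -5.50 → a = ∂h/∂x = -0.001310
Back-substitute: b = ∂h/∂y = +0.02345.
Flow direction (−∇h) has components (+0.001310 E, -0.02345 N).
Azimuth = atan2(E, N) = atan2(+0.001310, -0.02345) = 176.8° ≈ 177°.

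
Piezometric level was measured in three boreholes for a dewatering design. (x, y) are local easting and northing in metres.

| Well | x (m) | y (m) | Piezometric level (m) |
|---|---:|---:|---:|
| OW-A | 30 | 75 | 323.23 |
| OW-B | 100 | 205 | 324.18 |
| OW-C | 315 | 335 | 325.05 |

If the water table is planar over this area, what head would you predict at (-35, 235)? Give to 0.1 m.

Differences from OW-A: to OW-B (Δx, Δy, Δh) = (70, 130, +0.95); to OW-C = (285, 260, +1.82).
Solve a·Δx + b·Δy = Δh: det = 70·260 − 285·130 = -18850.
∂h/∂x = [(+0.95)·260 − (+1.82)·130] / -18850 = -0.0005517
∂h/∂y = [70·(+1.82) − 285·(+0.95)] / -18850 = +0.007605
h(-35, 235) = 323.23 + (-0.0005517)·(-65) + (+0.007605)·(160) = 323.23 +0.036 +1.217 = 324.483 m.

324.5 m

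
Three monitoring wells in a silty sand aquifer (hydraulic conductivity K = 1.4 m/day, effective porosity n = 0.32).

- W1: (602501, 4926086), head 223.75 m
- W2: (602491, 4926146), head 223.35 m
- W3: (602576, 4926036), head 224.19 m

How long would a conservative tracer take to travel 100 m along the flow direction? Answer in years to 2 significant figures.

Taking W1 as reference: W2−W1 = (-10, 60, -0.40); W3−W1 = (75, -50, +0.44).
Determinant of the coordinate differences = (-10)·(-50) − 75·60 = -4000.
∂h/∂x = [(-0.40)·(-50) − (+0.44)·60] / -4000 = +0.001600
∂h/∂y = [(-10)·(+0.44) − 75·(-0.40)] / -4000 = -0.006400
|∇h| = √(0.001600² + -0.006400²) = 0.006597
Seepage velocity v = K·i/n = 1.4 × 0.006597 / 0.32 = 0.02886 m/day.
t = 100 / 0.02886 = 3465 days = 9.49 years.

9.5 years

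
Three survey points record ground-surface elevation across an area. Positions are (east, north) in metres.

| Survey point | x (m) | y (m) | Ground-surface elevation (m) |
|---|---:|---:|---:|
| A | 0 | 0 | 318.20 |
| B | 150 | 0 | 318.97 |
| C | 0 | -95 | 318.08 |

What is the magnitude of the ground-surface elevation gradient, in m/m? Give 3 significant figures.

0.00529 m/m

∂z/∂x = (318.97 − 318.20) / (150 − 0) = +0.005133
∂z/∂y = (318.08 − 318.20) / (-95 − 0) = +0.001263
|∇f| = √(0.005133² + 0.001263²) = 0.005286 m/m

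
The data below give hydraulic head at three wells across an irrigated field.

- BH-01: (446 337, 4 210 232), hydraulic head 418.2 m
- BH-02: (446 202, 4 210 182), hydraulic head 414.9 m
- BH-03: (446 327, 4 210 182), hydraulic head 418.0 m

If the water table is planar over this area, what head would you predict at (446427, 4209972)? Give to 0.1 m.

Differences from BH-01: to BH-02 (Δx, Δy, Δh) = (-135, -50, -3.3); to BH-03 = (-10, -50, -0.2).
Solve a·Δx + b·Δy = Δh: det = (-135)·(-50) − (-10)·(-50) = 6250.
∂h/∂x = [(-3.3)·(-50) − (-0.2)·(-50)] / 6250 = +0.02480
∂h/∂y = [(-135)·(-0.2) − (-10)·(-3.3)] / 6250 = -0.0009600
h(446427, 4209972) = 418.2 + (+0.02480)·(90) + (-0.0009600)·(-260) = 418.2 +2.232 +0.250 = 420.682 m.

420.7 m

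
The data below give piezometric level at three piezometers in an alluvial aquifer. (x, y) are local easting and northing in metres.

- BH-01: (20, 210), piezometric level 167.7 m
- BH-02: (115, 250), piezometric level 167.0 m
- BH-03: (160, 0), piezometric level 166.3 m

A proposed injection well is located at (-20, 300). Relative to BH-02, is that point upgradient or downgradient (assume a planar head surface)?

upgradient

Differences from BH-01: to BH-02 (Δx, Δy, Δh) = (95, 40, -0.7); to BH-03 = (140, -210, -1.4).
Solve a·Δx + b·Δy = Δh: det = 95·(-210) − 140·40 = -25550.
∂h/∂x = [(-0.7)·(-210) − (-1.4)·40] / -25550 = -0.007945
∂h/∂y = [95·(-1.4) − 140·(-0.7)] / -25550 = +0.001370
Head at (-20, 300) = 167.7 + (-0.007945)·(-40) + (+0.001370)·(90) = 168.14 m.
That is higher than the 167.0 m at BH-02, so the point is upgradient.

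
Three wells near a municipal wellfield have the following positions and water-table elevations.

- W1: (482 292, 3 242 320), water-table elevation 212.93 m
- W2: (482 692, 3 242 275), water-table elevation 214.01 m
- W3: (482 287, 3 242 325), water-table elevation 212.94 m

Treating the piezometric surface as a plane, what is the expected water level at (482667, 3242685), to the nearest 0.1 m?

216.1 m

With h = a·x + b·y + c and W1 as origin, the differences give:
  400·a + (-45)·b = +1.08
  (-5)·a + 5·b = +0.01
Eliminate b (×5 and ×(-45), subtract): 1775·a = 5.850 → a = ∂h/∂x = +0.003296
Back-substitute: b = ∂h/∂y = +0.005296.
h(482667, 3242685) = 212.93 + (+0.003296)·(375) + (+0.005296)·(365) = 212.93 +1.236 +1.933 = 216.099 m.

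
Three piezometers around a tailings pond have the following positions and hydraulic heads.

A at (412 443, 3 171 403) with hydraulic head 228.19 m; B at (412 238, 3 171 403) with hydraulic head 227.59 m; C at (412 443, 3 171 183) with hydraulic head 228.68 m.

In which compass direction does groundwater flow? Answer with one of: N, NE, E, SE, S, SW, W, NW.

∂h/∂x = (227.59 − 228.19) / (412238 − 412443) = +0.002927
∂h/∂y = (228.68 − 228.19) / (3171183 − 3171403) = -0.002227
Flow = −∇h = (-0.002927 east, +0.002227 north), which points northwest.

NW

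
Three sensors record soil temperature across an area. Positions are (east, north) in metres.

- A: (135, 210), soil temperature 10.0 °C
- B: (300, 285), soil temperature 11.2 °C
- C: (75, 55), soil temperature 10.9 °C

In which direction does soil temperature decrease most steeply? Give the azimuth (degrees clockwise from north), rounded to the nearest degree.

311°

Differences from A: to B (Δx, Δy, Δh) = (165, 75, +1.2); to C = (-60, -155, +0.9).
Determinant of the coordinate differences = 165·(-155) − (-60)·75 = -21075.
∂T/∂x = [(+1.2)·(-155) − (+0.9)·75] / -21075 = +0.01203
∂T/∂y = [165·(+0.9) − (-60)·(+1.2)] / -21075 = -0.01046
Steepest decrease is along −∇f: components (-0.01203 E, +0.01046 N).
Azimuth = atan2(-0.01203, +0.01046) = 311.0° ≈ 311°.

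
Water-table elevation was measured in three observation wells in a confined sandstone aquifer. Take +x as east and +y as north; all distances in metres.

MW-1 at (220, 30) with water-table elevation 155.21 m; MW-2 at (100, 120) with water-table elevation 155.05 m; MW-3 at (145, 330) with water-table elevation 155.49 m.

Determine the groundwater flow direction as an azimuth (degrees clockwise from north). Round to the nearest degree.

238°

Three-point gradient (reference MW-1): Δ to MW-2 = (-120, 90, -0.16), Δ to MW-3 = (-75, 300, +0.28).
∂h/∂x = +0.002503, ∂h/∂y = +0.001559 (det = -29250).
Flow direction (−∇h) has components (-0.002503 E, -0.001559 N).
Azimuth = atan2(E, N) = atan2(-0.002503, -0.001559) = 238.1° ≈ 238°.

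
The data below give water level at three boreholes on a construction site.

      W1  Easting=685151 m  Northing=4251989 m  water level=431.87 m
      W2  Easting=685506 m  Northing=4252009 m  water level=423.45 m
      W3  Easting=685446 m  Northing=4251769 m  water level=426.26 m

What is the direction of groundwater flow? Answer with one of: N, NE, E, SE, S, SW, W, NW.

Taking W1 as reference: W2−W1 = (355, 20, -8.42); W3−W1 = (295, -220, -5.61).
Solve a·Δx + b·Δy = Δh: det = 355·(-220) − 295·20 = -84000.
∂h/∂x = [(-8.42)·(-220) − (-5.61)·20] / -84000 = -0.02339
∂h/∂y = [355·(-5.61) − 295·(-8.42)] / -84000 = -0.005861
Flow = −∇h = (+0.02339 east, +0.005861 north), which points east.

E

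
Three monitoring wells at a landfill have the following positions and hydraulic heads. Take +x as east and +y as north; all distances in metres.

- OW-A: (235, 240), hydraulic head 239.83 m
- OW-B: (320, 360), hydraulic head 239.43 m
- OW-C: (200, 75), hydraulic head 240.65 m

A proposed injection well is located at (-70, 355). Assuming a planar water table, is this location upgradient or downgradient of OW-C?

downgradient

Taking OW-A as reference: OW-B−OW-A = (85, 120, -0.40); OW-C−OW-A = (-35, -165, +0.82).
Solve a·Δx + b·Δy = Δh: det = 85·(-165) − (-35)·120 = -9825.
∂h/∂x = [(-0.40)·(-165) − (+0.82)·120] / -9825 = +0.003298
∂h/∂y = [85·(+0.82) − (-35)·(-0.40)] / -9825 = -0.005669
Head at (-70, 355) = 239.83 + (+0.003298)·(-305) + (-0.005669)·(115) = 238.17 m.
That is lower than the 240.65 m at OW-C, so the point is downgradient.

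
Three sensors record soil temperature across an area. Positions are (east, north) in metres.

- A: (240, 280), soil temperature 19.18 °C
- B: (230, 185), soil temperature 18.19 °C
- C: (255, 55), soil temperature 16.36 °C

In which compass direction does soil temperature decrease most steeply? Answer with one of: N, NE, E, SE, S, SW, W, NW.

SE

Taking A as reference: B−A = (-10, -95, -0.99); C−A = (15, -225, -2.82).
Determinant of the coordinate differences = (-10)·(-225) − 15·(-95) = 3675.
∂T/∂x = [(-0.99)·(-225) − (-2.82)·(-95)] / 3675 = -0.01229
∂T/∂y = [(-10)·(-2.82) − 15·(-0.99)] / 3675 = +0.01171
Steepest decrease is along −∇f = (+0.01229 E, -0.01171 N) → southeast.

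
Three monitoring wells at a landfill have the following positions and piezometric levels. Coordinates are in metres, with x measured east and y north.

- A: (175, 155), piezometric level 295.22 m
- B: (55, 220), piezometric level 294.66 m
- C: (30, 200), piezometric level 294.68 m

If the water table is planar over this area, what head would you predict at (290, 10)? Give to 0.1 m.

296.1 m

With h = a·x + b·y + c and A as origin, the differences give:
  (-120)·a + 65·b = -0.56
  (-145)·a + 45·b = -0.54
Eliminate b (×45 and ×65, subtract): 4025·a = 9.900 → a = ∂h/∂x = +0.002460
Back-substitute: b = ∂h/∂y = -0.004075.
h(290, 10) = 295.22 + (+0.002460)·(115) + (-0.004075)·(-145) = 295.22 +0.283 +0.591 = 296.094 m.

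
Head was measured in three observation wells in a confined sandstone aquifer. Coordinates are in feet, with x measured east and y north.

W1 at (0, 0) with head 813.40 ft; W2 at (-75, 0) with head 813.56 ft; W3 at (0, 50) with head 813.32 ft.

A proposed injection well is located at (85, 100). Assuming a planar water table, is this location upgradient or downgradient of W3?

∂h/∂x = (813.56 − 813.40) / (-75 − 0) = -0.002133
∂h/∂y = (813.32 − 813.40) / (50 − 0) = -0.001600
Head at (85, 100) = 813.40 + (-0.002133)·(85) + (-0.001600)·(100) = 813.06 ft.
That is lower than the 813.32 ft at W3, so the point is downgradient.

downgradient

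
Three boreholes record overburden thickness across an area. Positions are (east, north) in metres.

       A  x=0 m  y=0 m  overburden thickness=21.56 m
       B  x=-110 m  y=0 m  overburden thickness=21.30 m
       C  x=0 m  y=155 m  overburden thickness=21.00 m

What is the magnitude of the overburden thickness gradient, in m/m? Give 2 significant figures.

0.0043 m/m

∂d/∂x = (21.30 − 21.56) / (-110 − 0) = +0.002364
∂d/∂y = (21.00 − 21.56) / (155 − 0) = -0.003613
|∇f| = √(0.002364² + -0.003613²) = 0.004318 m/m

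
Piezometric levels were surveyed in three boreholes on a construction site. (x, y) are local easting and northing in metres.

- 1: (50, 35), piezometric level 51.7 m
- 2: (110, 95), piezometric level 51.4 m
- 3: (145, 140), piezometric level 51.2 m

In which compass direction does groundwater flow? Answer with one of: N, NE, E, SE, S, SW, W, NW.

Taking 1 as reference: 2−1 = (60, 60, -0.3); 3−1 = (95, 105, -0.5).
Determinant of the coordinate differences = 60·105 − 95·60 = 600.
∂h/∂x = [(-0.3)·105 − (-0.5)·60] / 600 = -0.002500
∂h/∂y = [60·(-0.5) − 95·(-0.3)] / 600 = -0.002500
Flow = −∇h = (+0.002500 east, +0.002500 north), which points northeast.

NE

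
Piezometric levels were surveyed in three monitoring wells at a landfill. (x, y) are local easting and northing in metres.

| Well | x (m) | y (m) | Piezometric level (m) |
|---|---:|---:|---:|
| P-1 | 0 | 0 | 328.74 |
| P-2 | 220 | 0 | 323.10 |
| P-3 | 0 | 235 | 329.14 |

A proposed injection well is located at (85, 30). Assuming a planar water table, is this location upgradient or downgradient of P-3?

∂h/∂x = (323.10 − 328.74) / (220 − 0) = -0.02564
∂h/∂y = (329.14 − 328.74) / (235 − 0) = +0.001702
Head at (85, 30) = 328.74 + (-0.02564)·(85) + (+0.001702)·(30) = 326.61 m.
That is lower than the 329.14 m at P-3, so the point is downgradient.

downgradient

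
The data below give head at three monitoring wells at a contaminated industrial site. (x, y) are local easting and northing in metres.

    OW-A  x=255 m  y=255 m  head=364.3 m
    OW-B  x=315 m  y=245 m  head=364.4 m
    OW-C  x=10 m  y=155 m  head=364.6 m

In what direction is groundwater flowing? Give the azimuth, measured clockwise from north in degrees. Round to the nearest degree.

With h = a·x + b·y + c and OW-A as origin, the differences give:
  60·a + (-10)·b = +0.1
  (-245)·a + (-100)·b = +0.3
Eliminate b (×(-100) and ×(-10), subtract): -8450·a = -7.00 → a = ∂h/∂x = +0.0008284
Back-substitute: b = ∂h/∂y = -0.005030.
Flow direction (−∇h) has components (-0.0008284 E, +0.005030 N).
Azimuth = atan2(E, N) = atan2(-0.0008284, +0.005030) = 350.6° ≈ 351°.

351°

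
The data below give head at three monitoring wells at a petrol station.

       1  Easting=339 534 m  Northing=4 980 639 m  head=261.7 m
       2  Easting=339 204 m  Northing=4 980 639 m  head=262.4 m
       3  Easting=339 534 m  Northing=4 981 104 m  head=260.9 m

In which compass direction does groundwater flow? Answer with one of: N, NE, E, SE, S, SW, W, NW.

NE

∂h/∂x = (262.4 − 261.7) / (339204 − 339534) = -0.002121
∂h/∂y = (260.9 − 261.7) / (4981104 − 4980639) = -0.001720
Flow = −∇h = (+0.002121 east, +0.001720 north), which points northeast.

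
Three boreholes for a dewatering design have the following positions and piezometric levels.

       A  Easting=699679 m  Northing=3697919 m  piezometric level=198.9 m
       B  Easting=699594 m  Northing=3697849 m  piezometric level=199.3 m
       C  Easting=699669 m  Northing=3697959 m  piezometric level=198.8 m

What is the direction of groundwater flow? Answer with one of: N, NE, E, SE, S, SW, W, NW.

NE

With h = a·x + b·y + c and A as origin, the differences give:
  (-85)·a + (-70)·b = +0.4
  (-10)·a + 40·b = -0.1
Eliminate b (×40 and ×(-70), subtract): -4100·a = 9.00 → a = ∂h/∂x = -0.002195
Back-substitute: b = ∂h/∂y = -0.003049.
Flow = −∇h = (+0.002195 east, +0.003049 north), which points northeast.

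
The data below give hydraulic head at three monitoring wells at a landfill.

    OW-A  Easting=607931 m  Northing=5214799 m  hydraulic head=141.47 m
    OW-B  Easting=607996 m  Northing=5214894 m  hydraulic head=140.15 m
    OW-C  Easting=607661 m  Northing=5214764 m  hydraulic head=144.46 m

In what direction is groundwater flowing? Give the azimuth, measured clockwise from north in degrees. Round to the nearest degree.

Taking OW-A as reference: OW-B−OW-A = (65, 95, -1.32); OW-C−OW-A = (-270, -35, +2.99).
Determinant of the coordinate differences = 65·(-35) − (-270)·95 = 23375.
∂h/∂x = [(-1.32)·(-35) − (+2.99)·95] / 23375 = -0.01018
∂h/∂y = [65·(+2.99) − (-270)·(-1.32)] / 23375 = -0.006933
Flow direction (−∇h) has components (+0.01018 E, +0.006933 N).
Azimuth = atan2(E, N) = atan2(+0.01018, +0.006933) = 55.7° ≈ 056°.

056°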